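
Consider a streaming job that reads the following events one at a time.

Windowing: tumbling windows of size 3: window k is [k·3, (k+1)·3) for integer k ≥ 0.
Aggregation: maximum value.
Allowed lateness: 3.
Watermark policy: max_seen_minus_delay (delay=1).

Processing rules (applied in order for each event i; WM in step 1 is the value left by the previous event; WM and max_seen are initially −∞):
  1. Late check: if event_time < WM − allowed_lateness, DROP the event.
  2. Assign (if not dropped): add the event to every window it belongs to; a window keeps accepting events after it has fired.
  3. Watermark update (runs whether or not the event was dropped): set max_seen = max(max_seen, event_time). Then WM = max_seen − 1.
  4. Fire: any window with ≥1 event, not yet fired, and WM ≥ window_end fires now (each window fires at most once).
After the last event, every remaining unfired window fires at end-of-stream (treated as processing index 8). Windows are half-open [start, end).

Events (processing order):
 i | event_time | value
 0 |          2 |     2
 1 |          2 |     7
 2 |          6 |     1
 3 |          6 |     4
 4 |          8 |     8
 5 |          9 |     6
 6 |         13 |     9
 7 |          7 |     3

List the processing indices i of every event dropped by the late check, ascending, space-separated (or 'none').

i=0 t=2 v=2: → [0,3); WM=1
i=1 t=2 v=7: → [0,3); WM=1
i=2 t=6 v=1: → [6,9); WM=5; [0,3) fires=7
i=3 t=6 v=4: → [6,9); WM=5
i=4 t=8 v=8: → [6,9); WM=7
i=5 t=9 v=6: → [9,12); WM=8
i=6 t=13 v=9: → [12,15); WM=12; [6,9) fires=8 [9,12) fires=6
i=7 t=7 v=3: DROP (t<12-3); WM=12

7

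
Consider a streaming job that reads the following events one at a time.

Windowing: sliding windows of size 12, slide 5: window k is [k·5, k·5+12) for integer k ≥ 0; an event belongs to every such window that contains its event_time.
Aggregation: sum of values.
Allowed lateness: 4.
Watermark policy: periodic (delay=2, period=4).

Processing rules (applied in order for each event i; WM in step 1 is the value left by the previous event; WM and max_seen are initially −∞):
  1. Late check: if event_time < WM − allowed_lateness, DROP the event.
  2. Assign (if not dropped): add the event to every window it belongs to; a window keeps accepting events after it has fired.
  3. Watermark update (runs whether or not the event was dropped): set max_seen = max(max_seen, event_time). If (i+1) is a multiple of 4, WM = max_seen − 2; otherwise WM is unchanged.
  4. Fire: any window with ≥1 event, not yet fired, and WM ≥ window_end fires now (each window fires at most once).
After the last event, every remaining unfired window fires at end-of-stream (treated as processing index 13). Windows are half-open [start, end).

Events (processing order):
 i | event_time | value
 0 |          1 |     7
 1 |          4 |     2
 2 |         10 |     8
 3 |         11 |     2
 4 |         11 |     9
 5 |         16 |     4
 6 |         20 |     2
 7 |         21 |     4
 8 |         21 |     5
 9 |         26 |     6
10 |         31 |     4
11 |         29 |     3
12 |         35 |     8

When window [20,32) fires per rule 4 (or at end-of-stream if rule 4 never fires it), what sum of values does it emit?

24

i=0 t=1 v=7: → [0,12); WM=−∞
i=1 t=4 v=2: → [0,12); WM=−∞
i=2 t=10 v=8: → [10,22),[5,17),[0,12); WM=−∞
i=3 t=11 v=2: → [10,22),[5,17),[0,12); WM=9
i=4 t=11 v=9: → [10,22),[5,17),[0,12); WM=9
i=5 t=16 v=4: → [15,27),[10,22),[5,17); WM=9
i=6 t=20 v=2: → [20,32),[15,27),[10,22); WM=9
i=7 t=21 v=4: → [20,32),[15,27),[10,22); WM=19; [0,12) fires=28 [5,17) fires=23
i=8 t=21 v=5: → [20,32),[15,27),[10,22); WM=19
i=9 t=26 v=6: → [25,37),[20,32),[15,27); WM=19
i=10 t=31 v=4: → [30,42),[25,37),[20,32); WM=19
i=11 t=29 v=3: → [25,37),[20,32); WM=29; [10,22) fires=34 [15,27) fires=21
i=12 t=35 v=8: → [35,47),[30,42),[25,37); WM=29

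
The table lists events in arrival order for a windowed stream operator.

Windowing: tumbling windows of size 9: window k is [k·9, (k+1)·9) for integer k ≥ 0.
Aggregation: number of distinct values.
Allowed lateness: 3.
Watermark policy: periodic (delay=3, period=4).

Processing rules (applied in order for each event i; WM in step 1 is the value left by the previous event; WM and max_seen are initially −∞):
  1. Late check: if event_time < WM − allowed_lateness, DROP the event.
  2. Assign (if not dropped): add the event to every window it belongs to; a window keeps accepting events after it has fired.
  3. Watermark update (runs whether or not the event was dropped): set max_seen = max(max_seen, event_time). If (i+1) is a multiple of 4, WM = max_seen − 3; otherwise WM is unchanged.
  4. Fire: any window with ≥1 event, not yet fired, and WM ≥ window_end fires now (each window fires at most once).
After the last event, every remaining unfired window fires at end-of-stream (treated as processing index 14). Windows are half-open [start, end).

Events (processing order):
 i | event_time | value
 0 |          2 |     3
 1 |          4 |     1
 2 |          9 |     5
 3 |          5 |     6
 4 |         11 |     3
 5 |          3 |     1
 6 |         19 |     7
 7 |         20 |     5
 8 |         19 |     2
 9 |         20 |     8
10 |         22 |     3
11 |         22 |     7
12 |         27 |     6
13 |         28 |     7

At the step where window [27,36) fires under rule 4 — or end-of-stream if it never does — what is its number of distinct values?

i=0 t=2 v=3: → [0,9); WM=−∞
i=1 t=4 v=1: → [0,9); WM=−∞
i=2 t=9 v=5: → [9,18); WM=−∞
i=3 t=5 v=6: → [0,9); WM=6
i=4 t=11 v=3: → [9,18); WM=6
i=5 t=3 v=1: → [0,9); WM=6
i=6 t=19 v=7: → [18,27); WM=6
i=7 t=20 v=5: → [18,27); WM=17; [0,9) fires=3
i=8 t=19 v=2: → [18,27); WM=17
i=9 t=20 v=8: → [18,27); WM=17
i=10 t=22 v=3: → [18,27); WM=17
i=11 t=22 v=7: → [18,27); WM=19; [9,18) fires=2
i=12 t=27 v=6: → [27,36); WM=19
i=13 t=28 v=7: → [27,36); WM=19

2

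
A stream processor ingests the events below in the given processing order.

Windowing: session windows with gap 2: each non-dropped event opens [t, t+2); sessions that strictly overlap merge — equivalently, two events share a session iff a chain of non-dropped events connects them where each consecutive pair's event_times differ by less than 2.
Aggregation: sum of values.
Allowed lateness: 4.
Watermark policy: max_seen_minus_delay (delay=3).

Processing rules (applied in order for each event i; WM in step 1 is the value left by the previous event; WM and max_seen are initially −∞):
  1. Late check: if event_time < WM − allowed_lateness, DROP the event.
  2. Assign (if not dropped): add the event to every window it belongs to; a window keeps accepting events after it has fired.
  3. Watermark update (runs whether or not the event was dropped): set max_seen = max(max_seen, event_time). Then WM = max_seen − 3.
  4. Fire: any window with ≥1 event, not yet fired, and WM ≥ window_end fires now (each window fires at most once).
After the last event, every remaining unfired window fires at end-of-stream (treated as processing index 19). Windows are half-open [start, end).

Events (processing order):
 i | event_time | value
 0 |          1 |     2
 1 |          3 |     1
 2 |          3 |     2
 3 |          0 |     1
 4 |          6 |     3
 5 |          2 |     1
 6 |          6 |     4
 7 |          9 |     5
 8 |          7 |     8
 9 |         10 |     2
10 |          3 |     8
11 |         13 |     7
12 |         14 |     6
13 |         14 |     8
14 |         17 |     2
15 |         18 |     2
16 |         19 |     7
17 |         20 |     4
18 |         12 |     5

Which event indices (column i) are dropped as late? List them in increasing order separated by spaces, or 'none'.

i=0 t=1 v=2: → [1,3); WM=-2
i=1 t=3 v=1: → [3,5); WM=0
i=2 t=3 v=2: → [3,5); WM=0
i=3 t=0 v=1: → [0,3); WM=0
i=4 t=6 v=3: → [6,8); WM=3
i=5 t=2 v=1: → [0,5); WM=3
i=6 t=6 v=4: → [6,8); WM=3
i=7 t=9 v=5: → [9,11); WM=6
i=8 t=7 v=8: → [6,9); WM=6
i=9 t=10 v=2: → [9,12); WM=7
i=10 t=3 v=8: → [0,5); WM=7
i=11 t=13 v=7: → [13,15); WM=10
i=12 t=14 v=6: → [13,16); WM=11
i=13 t=14 v=8: → [13,16); WM=11
i=14 t=17 v=2: → [17,19); WM=14
i=15 t=18 v=2: → [17,20); WM=15
i=16 t=19 v=7: → [17,21); WM=16
i=17 t=20 v=4: → [17,22); WM=17
i=18 t=12 v=5: DROP (t<17-4); WM=17

18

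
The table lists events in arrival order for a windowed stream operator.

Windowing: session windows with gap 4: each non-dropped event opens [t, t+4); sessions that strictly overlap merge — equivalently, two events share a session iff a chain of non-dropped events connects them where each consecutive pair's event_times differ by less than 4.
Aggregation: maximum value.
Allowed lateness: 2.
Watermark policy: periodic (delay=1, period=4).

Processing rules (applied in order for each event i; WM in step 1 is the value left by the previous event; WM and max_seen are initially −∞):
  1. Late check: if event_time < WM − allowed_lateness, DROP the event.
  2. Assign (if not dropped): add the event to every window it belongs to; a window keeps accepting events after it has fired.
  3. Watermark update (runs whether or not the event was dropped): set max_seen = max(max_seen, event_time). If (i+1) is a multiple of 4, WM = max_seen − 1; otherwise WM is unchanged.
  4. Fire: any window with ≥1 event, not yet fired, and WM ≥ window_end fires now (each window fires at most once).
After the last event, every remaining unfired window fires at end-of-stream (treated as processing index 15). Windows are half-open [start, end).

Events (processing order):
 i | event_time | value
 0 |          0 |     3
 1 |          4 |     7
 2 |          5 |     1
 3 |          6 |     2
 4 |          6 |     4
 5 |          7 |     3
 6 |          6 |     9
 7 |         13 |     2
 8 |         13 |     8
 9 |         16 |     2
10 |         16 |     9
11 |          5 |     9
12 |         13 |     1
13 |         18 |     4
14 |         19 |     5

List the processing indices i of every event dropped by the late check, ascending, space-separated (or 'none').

i=0 t=0 v=3: → [0,4); WM=−∞
i=1 t=4 v=7: → [4,8); WM=−∞
i=2 t=5 v=1: → [4,9); WM=−∞
i=3 t=6 v=2: → [4,10); WM=5
i=4 t=6 v=4: → [4,10); WM=5
i=5 t=7 v=3: → [4,11); WM=5
i=6 t=6 v=9: → [4,11); WM=5
i=7 t=13 v=2: → [13,17); WM=12
i=8 t=13 v=8: → [13,17); WM=12
i=9 t=16 v=2: → [13,20); WM=12
i=10 t=16 v=9: → [13,20); WM=12
i=11 t=5 v=9: DROP (t<12-2); WM=15
i=12 t=13 v=1: → [13,20); WM=15
i=13 t=18 v=4: → [13,22); WM=15
i=14 t=19 v=5: → [13,23); WM=15

11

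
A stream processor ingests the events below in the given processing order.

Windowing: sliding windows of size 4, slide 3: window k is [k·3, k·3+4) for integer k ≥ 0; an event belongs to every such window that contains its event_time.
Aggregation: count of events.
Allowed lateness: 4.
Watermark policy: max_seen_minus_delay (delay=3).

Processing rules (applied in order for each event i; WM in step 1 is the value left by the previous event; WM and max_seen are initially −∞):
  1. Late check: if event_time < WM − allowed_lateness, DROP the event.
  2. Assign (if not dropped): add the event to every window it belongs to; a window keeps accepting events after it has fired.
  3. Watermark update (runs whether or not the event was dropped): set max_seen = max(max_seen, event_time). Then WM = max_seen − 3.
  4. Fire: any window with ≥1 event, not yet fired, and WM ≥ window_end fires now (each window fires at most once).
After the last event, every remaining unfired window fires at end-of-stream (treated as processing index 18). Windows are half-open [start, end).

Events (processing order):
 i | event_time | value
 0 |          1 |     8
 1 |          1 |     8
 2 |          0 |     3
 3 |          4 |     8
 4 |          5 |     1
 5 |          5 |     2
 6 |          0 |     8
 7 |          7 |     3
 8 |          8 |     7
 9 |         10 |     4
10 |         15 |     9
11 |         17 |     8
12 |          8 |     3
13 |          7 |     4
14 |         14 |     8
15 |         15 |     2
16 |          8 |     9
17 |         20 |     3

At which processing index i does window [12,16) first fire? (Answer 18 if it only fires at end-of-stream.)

i=0 t=1 v=8: → [0,4); WM=-2
i=1 t=1 v=8: → [0,4); WM=-2
i=2 t=0 v=3: → [0,4); WM=-2
i=3 t=4 v=8: → [3,7); WM=1
i=4 t=5 v=1: → [3,7); WM=2
i=5 t=5 v=2: → [3,7); WM=2
i=6 t=0 v=8: → [0,4); WM=2
i=7 t=7 v=3: → [6,10); WM=4; [0,4) fires=4
i=8 t=8 v=7: → [6,10); WM=5
i=9 t=10 v=4: → [9,13); WM=7; [3,7) fires=3
i=10 t=15 v=9: → [15,19),[12,16); WM=12; [6,10) fires=2
i=11 t=17 v=8: → [15,19); WM=14; [9,13) fires=1
i=12 t=8 v=3: DROP (t<14-4); WM=14
i=13 t=7 v=4: DROP (t<14-4); WM=14
i=14 t=14 v=8: → [12,16); WM=14
i=15 t=15 v=2: → [15,19),[12,16); WM=14
i=16 t=8 v=9: DROP (t<14-4); WM=14
i=17 t=20 v=3: → [18,22); WM=17; [12,16) fires=3

17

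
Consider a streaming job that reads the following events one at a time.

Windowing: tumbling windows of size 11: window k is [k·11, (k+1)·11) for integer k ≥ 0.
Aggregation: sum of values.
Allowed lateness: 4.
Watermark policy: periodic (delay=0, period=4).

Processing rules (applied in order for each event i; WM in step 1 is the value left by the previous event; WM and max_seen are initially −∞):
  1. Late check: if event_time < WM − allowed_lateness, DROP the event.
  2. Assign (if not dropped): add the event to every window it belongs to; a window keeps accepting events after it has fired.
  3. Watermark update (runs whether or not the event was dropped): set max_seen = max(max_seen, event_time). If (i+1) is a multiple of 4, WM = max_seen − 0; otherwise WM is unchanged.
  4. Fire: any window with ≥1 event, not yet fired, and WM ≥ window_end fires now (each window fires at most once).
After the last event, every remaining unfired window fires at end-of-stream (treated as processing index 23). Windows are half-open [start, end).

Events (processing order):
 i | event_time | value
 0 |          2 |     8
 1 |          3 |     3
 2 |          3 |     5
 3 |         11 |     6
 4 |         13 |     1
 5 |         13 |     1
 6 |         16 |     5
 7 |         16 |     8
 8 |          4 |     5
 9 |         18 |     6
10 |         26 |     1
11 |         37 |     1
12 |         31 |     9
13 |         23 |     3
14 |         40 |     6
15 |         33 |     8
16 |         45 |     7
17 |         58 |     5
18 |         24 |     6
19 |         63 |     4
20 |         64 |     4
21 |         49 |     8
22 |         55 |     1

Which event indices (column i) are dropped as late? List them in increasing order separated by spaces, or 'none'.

i=0 t=2 v=8: → [0,11); WM=−∞
i=1 t=3 v=3: → [0,11); WM=−∞
i=2 t=3 v=5: → [0,11); WM=−∞
i=3 t=11 v=6: → [11,22); WM=11; [0,11) fires=16
i=4 t=13 v=1: → [11,22); WM=11
i=5 t=13 v=1: → [11,22); WM=11
i=6 t=16 v=5: → [11,22); WM=11
i=7 t=16 v=8: → [11,22); WM=16
i=8 t=4 v=5: DROP (t<16-4); WM=16
i=9 t=18 v=6: → [11,22); WM=16
i=10 t=26 v=1: → [22,33); WM=16
i=11 t=37 v=1: → [33,44); WM=37; [11,22) fires=27 [22,33) fires=1
i=12 t=31 v=9: DROP (t<37-4); WM=37
i=13 t=23 v=3: DROP (t<37-4); WM=37
i=14 t=40 v=6: → [33,44); WM=37
i=15 t=33 v=8: → [33,44); WM=40
i=16 t=45 v=7: → [44,55); WM=40
i=17 t=58 v=5: → [55,66); WM=40
i=18 t=24 v=6: DROP (t<40-4); WM=40
i=19 t=63 v=4: → [55,66); WM=63; [33,44) fires=15 [44,55) fires=7
i=20 t=64 v=4: → [55,66); WM=63
i=21 t=49 v=8: DROP (t<63-4); WM=63
i=22 t=55 v=1: DROP (t<63-4); WM=63

8 12 13 18 21 22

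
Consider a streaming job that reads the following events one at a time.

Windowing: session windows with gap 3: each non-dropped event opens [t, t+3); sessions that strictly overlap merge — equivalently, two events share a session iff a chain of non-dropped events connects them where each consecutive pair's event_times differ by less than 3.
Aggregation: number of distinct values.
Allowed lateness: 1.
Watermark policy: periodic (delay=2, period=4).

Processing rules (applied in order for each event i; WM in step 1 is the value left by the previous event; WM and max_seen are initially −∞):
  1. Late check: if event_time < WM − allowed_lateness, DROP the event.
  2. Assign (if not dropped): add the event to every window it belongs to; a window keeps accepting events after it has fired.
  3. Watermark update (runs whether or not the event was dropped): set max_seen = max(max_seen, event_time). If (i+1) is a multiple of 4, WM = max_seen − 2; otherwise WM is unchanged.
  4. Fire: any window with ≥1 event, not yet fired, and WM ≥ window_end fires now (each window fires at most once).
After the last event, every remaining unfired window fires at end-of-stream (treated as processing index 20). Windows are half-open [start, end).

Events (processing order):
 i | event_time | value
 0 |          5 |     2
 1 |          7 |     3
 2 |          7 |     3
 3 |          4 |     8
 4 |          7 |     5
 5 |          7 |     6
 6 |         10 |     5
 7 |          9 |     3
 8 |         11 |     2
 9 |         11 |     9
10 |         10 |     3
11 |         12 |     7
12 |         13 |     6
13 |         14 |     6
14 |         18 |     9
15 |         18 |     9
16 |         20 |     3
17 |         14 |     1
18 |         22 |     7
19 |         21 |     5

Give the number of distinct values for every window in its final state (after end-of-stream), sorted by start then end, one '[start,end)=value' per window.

[4,17)=7 [18,25)=4

i=0 t=5 v=2: → [5,8); WM=−∞
i=1 t=7 v=3: → [5,10); WM=−∞
i=2 t=7 v=3: → [5,10); WM=−∞
i=3 t=4 v=8: → [4,10); WM=5
i=4 t=7 v=5: → [4,10); WM=5
i=5 t=7 v=6: → [4,10); WM=5
i=6 t=10 v=5: → [10,13); WM=5
i=7 t=9 v=3: → [4,13); WM=8
i=8 t=11 v=2: → [4,14); WM=8
i=9 t=11 v=9: → [4,14); WM=8
i=10 t=10 v=3: → [4,14); WM=8
i=11 t=12 v=7: → [4,15); WM=10
i=12 t=13 v=6: → [4,16); WM=10
i=13 t=14 v=6: → [4,17); WM=10
i=14 t=18 v=9: → [18,21); WM=10
i=15 t=18 v=9: → [18,21); WM=16
i=16 t=20 v=3: → [18,23); WM=16
i=17 t=14 v=1: DROP (t<16-1); WM=16
i=18 t=22 v=7: → [18,25); WM=16
i=19 t=21 v=5: → [18,25); WM=20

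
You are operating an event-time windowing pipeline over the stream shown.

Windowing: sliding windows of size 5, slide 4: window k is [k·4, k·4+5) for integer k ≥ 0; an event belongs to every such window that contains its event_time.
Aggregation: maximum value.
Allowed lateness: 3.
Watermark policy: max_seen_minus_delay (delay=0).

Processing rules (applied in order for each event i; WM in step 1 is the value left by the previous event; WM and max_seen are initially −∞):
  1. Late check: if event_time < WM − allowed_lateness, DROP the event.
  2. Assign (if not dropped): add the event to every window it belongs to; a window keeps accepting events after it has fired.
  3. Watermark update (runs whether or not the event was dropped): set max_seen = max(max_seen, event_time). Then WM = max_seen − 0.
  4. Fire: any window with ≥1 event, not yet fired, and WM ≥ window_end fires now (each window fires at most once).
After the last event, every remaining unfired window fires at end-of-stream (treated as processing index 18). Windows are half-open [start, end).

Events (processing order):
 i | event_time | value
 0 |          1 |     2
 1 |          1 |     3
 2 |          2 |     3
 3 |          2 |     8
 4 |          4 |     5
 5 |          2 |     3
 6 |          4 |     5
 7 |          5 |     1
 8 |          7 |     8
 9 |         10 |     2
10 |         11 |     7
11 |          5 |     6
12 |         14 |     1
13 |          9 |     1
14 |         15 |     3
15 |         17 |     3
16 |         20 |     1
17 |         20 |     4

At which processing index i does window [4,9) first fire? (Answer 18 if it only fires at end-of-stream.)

9

i=0 t=1 v=2: → [0,5); WM=1
i=1 t=1 v=3: → [0,5); WM=1
i=2 t=2 v=3: → [0,5); WM=2
i=3 t=2 v=8: → [0,5); WM=2
i=4 t=4 v=5: → [4,9),[0,5); WM=4
i=5 t=2 v=3: → [0,5); WM=4
i=6 t=4 v=5: → [4,9),[0,5); WM=4
i=7 t=5 v=1: → [4,9); WM=5; [0,5) fires=8
i=8 t=7 v=8: → [4,9); WM=7
i=9 t=10 v=2: → [8,13); WM=10; [4,9) fires=8
i=10 t=11 v=7: → [8,13); WM=11
i=11 t=5 v=6: DROP (t<11-3); WM=11
i=12 t=14 v=1: → [12,17); WM=14; [8,13) fires=7
i=13 t=9 v=1: DROP (t<14-3); WM=14
i=14 t=15 v=3: → [12,17); WM=15
i=15 t=17 v=3: → [16,21); WM=17; [12,17) fires=3
i=16 t=20 v=1: → [20,25),[16,21); WM=20
i=17 t=20 v=4: → [20,25),[16,21); WM=20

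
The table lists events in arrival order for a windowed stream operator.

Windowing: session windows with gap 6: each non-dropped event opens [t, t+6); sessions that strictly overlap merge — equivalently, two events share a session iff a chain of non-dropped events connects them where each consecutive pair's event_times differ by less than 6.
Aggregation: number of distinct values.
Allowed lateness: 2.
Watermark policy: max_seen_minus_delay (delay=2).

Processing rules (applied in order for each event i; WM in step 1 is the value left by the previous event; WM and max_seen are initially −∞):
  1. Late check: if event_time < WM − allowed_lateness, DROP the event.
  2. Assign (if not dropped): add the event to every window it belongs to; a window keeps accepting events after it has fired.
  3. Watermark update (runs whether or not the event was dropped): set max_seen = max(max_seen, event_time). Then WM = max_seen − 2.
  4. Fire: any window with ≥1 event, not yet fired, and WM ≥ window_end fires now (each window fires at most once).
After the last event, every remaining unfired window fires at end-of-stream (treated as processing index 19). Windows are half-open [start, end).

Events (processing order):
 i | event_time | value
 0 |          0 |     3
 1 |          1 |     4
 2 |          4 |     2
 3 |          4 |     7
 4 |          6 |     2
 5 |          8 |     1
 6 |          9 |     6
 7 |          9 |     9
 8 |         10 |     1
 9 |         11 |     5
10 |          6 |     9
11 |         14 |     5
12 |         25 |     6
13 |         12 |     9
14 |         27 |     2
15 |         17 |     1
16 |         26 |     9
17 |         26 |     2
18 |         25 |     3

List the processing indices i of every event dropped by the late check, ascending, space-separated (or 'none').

10 13 15

i=0 t=0 v=3: → [0,6); WM=-2
i=1 t=1 v=4: → [0,7); WM=-1
i=2 t=4 v=2: → [0,10); WM=2
i=3 t=4 v=7: → [0,10); WM=2
i=4 t=6 v=2: → [0,12); WM=4
i=5 t=8 v=1: → [0,14); WM=6
i=6 t=9 v=6: → [0,15); WM=7
i=7 t=9 v=9: → [0,15); WM=7
i=8 t=10 v=1: → [0,16); WM=8
i=9 t=11 v=5: → [0,17); WM=9
i=10 t=6 v=9: DROP (t<9-2); WM=9
i=11 t=14 v=5: → [0,20); WM=12
i=12 t=25 v=6: → [25,31); WM=23
i=13 t=12 v=9: DROP (t<23-2); WM=23
i=14 t=27 v=2: → [25,33); WM=25
i=15 t=17 v=1: DROP (t<25-2); WM=25
i=16 t=26 v=9: → [25,33); WM=25
i=17 t=26 v=2: → [25,33); WM=25
i=18 t=25 v=3: → [25,33); WM=25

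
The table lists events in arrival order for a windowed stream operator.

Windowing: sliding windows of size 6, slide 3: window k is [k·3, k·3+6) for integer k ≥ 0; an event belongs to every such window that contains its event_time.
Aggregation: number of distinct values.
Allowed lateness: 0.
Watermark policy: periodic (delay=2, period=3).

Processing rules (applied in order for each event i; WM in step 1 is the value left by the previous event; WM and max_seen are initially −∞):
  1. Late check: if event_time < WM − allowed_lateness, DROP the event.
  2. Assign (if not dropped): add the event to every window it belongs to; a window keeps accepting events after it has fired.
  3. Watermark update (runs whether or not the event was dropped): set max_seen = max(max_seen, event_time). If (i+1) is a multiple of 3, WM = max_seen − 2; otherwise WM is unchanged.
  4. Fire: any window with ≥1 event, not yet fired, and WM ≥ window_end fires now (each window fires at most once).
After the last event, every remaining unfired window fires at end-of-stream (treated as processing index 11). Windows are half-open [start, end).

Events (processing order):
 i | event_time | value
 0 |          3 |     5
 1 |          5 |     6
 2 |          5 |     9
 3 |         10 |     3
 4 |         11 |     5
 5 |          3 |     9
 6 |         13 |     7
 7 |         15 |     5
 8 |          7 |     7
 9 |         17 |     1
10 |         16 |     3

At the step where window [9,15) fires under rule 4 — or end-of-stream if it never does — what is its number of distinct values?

3

i=0 t=3 v=5: → [3,9),[0,6); WM=−∞
i=1 t=5 v=6: → [3,9),[0,6); WM=−∞
i=2 t=5 v=9: → [3,9),[0,6); WM=3
i=3 t=10 v=3: → [9,15),[6,12); WM=3
i=4 t=11 v=5: → [9,15),[6,12); WM=3
i=5 t=3 v=9: → [3,9),[0,6); WM=9; [0,6) fires=3 [3,9) fires=3
i=6 t=13 v=7: → [12,18),[9,15); WM=9
i=7 t=15 v=5: → [15,21),[12,18); WM=9
i=8 t=7 v=7: DROP (t<9-0); WM=13; [6,12) fires=2
i=9 t=17 v=1: → [15,21),[12,18); WM=13
i=10 t=16 v=3: → [15,21),[12,18); WM=13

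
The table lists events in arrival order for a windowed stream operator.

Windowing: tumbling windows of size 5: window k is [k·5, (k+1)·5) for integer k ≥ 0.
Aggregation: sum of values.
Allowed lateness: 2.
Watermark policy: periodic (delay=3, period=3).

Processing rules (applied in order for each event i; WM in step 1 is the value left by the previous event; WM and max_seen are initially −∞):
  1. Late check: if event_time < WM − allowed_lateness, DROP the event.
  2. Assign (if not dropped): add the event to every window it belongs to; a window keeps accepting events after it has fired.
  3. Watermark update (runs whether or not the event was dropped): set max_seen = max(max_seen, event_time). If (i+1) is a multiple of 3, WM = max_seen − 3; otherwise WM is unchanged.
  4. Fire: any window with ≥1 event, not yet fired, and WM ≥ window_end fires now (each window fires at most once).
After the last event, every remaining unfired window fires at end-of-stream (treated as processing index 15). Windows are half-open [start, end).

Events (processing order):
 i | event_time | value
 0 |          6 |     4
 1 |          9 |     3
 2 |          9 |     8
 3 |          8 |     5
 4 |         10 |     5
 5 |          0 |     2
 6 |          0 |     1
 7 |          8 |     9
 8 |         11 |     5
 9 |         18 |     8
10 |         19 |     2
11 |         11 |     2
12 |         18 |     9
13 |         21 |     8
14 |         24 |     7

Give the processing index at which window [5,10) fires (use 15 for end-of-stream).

i=0 t=6 v=4: → [5,10); WM=−∞
i=1 t=9 v=3: → [5,10); WM=−∞
i=2 t=9 v=8: → [5,10); WM=6
i=3 t=8 v=5: → [5,10); WM=6
i=4 t=10 v=5: → [10,15); WM=6
i=5 t=0 v=2: DROP (t<6-2); WM=7
i=6 t=0 v=1: DROP (t<7-2); WM=7
i=7 t=8 v=9: → [5,10); WM=7
i=8 t=11 v=5: → [10,15); WM=8
i=9 t=18 v=8: → [15,20); WM=8
i=10 t=19 v=2: → [15,20); WM=8
i=11 t=11 v=2: → [10,15); WM=16; [5,10) fires=29 [10,15) fires=12
i=12 t=18 v=9: → [15,20); WM=16
i=13 t=21 v=8: → [20,25); WM=16
i=14 t=24 v=7: → [20,25); WM=21; [15,20) fires=19

11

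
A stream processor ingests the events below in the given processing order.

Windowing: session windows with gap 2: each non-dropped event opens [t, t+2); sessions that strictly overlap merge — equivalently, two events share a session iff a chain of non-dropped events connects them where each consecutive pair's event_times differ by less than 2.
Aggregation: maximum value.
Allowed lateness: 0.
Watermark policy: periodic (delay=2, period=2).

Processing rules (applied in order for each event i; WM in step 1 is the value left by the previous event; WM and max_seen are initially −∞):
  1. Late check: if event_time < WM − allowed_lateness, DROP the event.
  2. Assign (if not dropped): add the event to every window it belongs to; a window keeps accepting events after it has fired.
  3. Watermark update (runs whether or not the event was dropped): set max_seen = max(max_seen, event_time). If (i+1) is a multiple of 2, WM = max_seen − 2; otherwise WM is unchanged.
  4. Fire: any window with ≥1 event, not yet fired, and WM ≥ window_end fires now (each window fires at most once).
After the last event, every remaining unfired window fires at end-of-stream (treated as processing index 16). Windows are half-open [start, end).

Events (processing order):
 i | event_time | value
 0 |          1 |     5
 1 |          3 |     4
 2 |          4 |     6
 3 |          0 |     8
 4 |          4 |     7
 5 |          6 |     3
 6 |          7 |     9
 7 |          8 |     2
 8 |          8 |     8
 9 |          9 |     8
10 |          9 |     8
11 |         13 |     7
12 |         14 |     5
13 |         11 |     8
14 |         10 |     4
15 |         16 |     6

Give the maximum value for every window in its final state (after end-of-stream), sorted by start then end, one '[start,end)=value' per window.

[1,3)=5 [3,6)=7 [6,11)=9 [11,13)=8 [13,16)=7 [16,18)=6

i=0 t=1 v=5: → [1,3); WM=−∞
i=1 t=3 v=4: → [3,5); WM=1
i=2 t=4 v=6: → [3,6); WM=1
i=3 t=0 v=8: DROP (t<1-0); WM=2
i=4 t=4 v=7: → [3,6); WM=2
i=5 t=6 v=3: → [6,8); WM=4
i=6 t=7 v=9: → [6,9); WM=4
i=7 t=8 v=2: → [6,10); WM=6
i=8 t=8 v=8: → [6,10); WM=6
i=9 t=9 v=8: → [6,11); WM=7
i=10 t=9 v=8: → [6,11); WM=7
i=11 t=13 v=7: → [13,15); WM=11
i=12 t=14 v=5: → [13,16); WM=11
i=13 t=11 v=8: → [11,13); WM=12
i=14 t=10 v=4: DROP (t<12-0); WM=12
i=15 t=16 v=6: → [16,18); WM=14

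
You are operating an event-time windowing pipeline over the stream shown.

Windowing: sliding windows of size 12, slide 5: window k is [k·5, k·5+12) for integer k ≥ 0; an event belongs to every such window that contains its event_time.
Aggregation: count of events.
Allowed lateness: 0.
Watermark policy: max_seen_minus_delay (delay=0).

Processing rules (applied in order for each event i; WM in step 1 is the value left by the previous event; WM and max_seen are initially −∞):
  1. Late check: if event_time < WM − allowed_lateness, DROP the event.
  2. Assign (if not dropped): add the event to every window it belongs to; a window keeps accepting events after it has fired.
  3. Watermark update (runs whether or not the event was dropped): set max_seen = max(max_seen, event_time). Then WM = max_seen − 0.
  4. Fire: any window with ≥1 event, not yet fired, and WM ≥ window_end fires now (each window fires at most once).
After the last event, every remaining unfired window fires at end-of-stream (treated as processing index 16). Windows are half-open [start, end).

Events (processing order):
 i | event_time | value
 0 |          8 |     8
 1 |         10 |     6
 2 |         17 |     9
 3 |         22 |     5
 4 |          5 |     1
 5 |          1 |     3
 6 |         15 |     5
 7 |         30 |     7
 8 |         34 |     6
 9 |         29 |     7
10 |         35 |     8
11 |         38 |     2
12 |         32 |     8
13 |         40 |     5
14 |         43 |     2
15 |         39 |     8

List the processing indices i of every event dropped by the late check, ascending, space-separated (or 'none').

4 5 6 9 12 15

i=0 t=8 v=8: → [5,17),[0,12); WM=8
i=1 t=10 v=6: → [10,22),[5,17),[0,12); WM=10
i=2 t=17 v=9: → [15,27),[10,22); WM=17; [0,12) fires=2 [5,17) fires=2
i=3 t=22 v=5: → [20,32),[15,27); WM=22; [10,22) fires=2
i=4 t=5 v=1: DROP (t<22-0); WM=22
i=5 t=1 v=3: DROP (t<22-0); WM=22
i=6 t=15 v=5: DROP (t<22-0); WM=22
i=7 t=30 v=7: → [30,42),[25,37),[20,32); WM=30; [15,27) fires=2
i=8 t=34 v=6: → [30,42),[25,37); WM=34; [20,32) fires=2
i=9 t=29 v=7: DROP (t<34-0); WM=34
i=10 t=35 v=8: → [35,47),[30,42),[25,37); WM=35
i=11 t=38 v=2: → [35,47),[30,42); WM=38; [25,37) fires=3
i=12 t=32 v=8: DROP (t<38-0); WM=38
i=13 t=40 v=5: → [40,52),[35,47),[30,42); WM=40
i=14 t=43 v=2: → [40,52),[35,47); WM=43; [30,42) fires=5
i=15 t=39 v=8: DROP (t<43-0); WM=43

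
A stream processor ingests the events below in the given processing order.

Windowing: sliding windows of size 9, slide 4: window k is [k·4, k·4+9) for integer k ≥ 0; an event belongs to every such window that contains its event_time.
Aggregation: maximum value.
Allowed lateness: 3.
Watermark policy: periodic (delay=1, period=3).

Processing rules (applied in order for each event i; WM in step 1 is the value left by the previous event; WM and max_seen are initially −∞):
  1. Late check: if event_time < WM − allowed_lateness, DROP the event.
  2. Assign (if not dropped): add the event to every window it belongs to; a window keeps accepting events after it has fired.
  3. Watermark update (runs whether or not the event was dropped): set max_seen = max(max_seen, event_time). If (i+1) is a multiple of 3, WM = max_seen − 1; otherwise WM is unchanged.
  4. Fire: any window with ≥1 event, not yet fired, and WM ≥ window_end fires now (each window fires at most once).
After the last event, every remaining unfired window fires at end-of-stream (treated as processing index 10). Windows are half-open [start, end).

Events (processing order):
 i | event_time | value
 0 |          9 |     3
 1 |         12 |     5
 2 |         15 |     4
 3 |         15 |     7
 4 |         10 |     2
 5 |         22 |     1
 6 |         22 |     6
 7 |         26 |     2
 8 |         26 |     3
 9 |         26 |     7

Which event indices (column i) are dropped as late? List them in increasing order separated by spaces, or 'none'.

4

i=0 t=9 v=3: → [8,17),[4,13); WM=−∞
i=1 t=12 v=5: → [12,21),[8,17),[4,13); WM=−∞
i=2 t=15 v=4: → [12,21),[8,17); WM=14; [4,13) fires=5
i=3 t=15 v=7: → [12,21),[8,17); WM=14
i=4 t=10 v=2: DROP (t<14-3); WM=14
i=5 t=22 v=1: → [20,29),[16,25); WM=21; [8,17) fires=7 [12,21) fires=7
i=6 t=22 v=6: → [20,29),[16,25); WM=21
i=7 t=26 v=2: → [24,33),[20,29); WM=21
i=8 t=26 v=3: → [24,33),[20,29); WM=25; [16,25) fires=6
i=9 t=26 v=7: → [24,33),[20,29); WM=25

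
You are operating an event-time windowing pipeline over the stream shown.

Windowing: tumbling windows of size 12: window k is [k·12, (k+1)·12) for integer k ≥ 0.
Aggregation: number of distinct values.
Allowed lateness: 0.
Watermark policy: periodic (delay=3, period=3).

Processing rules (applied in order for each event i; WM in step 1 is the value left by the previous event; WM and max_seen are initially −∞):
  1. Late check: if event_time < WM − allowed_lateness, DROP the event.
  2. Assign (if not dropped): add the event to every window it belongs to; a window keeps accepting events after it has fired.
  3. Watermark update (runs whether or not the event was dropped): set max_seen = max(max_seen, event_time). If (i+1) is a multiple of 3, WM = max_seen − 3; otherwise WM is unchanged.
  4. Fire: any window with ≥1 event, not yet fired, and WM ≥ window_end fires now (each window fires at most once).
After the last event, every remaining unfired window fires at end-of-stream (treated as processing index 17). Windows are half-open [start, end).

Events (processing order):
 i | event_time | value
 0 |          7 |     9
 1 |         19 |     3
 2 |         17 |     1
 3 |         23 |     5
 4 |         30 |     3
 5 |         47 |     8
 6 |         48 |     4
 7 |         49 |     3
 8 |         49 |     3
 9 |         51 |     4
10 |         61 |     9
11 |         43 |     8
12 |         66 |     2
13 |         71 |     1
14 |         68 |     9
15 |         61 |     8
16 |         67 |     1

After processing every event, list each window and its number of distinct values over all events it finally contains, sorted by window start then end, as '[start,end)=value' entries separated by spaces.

i=0 t=7 v=9: → [0,12); WM=−∞
i=1 t=19 v=3: → [12,24); WM=−∞
i=2 t=17 v=1: → [12,24); WM=16; [0,12) fires=1
i=3 t=23 v=5: → [12,24); WM=16
i=4 t=30 v=3: → [24,36); WM=16
i=5 t=47 v=8: → [36,48); WM=44; [12,24) fires=3 [24,36) fires=1
i=6 t=48 v=4: → [48,60); WM=44
i=7 t=49 v=3: → [48,60); WM=44
i=8 t=49 v=3: → [48,60); WM=46
i=9 t=51 v=4: → [48,60); WM=46
i=10 t=61 v=9: → [60,72); WM=46
i=11 t=43 v=8: DROP (t<46-0); WM=58; [36,48) fires=1
i=12 t=66 v=2: → [60,72); WM=58
i=13 t=71 v=1: → [60,72); WM=58
i=14 t=68 v=9: → [60,72); WM=68; [48,60) fires=2
i=15 t=61 v=8: DROP (t<68-0); WM=68
i=16 t=67 v=1: DROP (t<68-0); WM=68

[0,12)=1 [12,24)=3 [24,36)=1 [36,48)=1 [48,60)=2 [60,72)=3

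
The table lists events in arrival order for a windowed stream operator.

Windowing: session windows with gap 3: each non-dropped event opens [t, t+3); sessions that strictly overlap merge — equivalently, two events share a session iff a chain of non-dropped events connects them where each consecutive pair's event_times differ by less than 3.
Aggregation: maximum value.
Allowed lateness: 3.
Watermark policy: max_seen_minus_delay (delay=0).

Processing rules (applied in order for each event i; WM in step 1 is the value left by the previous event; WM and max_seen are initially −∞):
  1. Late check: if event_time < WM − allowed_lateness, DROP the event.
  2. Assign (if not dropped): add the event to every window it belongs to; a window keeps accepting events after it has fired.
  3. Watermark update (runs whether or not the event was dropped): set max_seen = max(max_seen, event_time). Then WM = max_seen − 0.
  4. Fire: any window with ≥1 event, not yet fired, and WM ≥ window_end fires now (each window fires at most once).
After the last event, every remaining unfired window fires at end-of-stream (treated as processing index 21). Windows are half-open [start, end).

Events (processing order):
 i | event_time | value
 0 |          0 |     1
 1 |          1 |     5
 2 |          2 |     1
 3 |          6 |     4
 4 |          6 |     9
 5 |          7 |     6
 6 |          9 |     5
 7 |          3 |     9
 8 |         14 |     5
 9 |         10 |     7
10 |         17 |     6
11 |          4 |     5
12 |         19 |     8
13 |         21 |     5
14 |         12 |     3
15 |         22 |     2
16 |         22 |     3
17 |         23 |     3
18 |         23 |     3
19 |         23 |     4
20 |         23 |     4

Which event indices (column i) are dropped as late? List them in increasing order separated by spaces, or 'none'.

i=0 t=0 v=1: → [0,3); WM=0
i=1 t=1 v=5: → [0,4); WM=1
i=2 t=2 v=1: → [0,5); WM=2
i=3 t=6 v=4: → [6,9); WM=6
i=4 t=6 v=9: → [6,9); WM=6
i=5 t=7 v=6: → [6,10); WM=7
i=6 t=9 v=5: → [6,12); WM=9
i=7 t=3 v=9: DROP (t<9-3); WM=9
i=8 t=14 v=5: → [14,17); WM=14
i=9 t=10 v=7: DROP (t<14-3); WM=14
i=10 t=17 v=6: → [17,20); WM=17
i=11 t=4 v=5: DROP (t<17-3); WM=17
i=12 t=19 v=8: → [17,22); WM=19
i=13 t=21 v=5: → [17,24); WM=21
i=14 t=12 v=3: DROP (t<21-3); WM=21
i=15 t=22 v=2: → [17,25); WM=22
i=16 t=22 v=3: → [17,25); WM=22
i=17 t=23 v=3: → [17,26); WM=23
i=18 t=23 v=3: → [17,26); WM=23
i=19 t=23 v=4: → [17,26); WM=23
i=20 t=23 v=4: → [17,26); WM=23

7 9 11 14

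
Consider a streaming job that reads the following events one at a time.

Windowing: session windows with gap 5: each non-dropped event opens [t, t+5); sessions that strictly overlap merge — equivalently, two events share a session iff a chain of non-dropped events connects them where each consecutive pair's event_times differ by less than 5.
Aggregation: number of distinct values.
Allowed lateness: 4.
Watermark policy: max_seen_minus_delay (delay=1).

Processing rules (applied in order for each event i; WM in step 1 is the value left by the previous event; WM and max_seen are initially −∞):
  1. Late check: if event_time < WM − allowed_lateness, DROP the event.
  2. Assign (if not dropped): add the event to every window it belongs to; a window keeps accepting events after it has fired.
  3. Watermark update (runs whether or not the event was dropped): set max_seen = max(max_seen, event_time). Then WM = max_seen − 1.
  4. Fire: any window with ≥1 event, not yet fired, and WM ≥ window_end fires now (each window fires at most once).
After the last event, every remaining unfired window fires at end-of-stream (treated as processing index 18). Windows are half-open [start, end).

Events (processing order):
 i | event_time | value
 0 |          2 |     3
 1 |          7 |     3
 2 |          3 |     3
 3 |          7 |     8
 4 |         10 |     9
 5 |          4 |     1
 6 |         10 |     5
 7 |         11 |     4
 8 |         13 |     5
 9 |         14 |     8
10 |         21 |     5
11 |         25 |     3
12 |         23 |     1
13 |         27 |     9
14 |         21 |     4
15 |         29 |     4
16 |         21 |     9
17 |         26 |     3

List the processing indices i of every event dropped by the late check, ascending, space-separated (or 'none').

i=0 t=2 v=3: → [2,7); WM=1
i=1 t=7 v=3: → [7,12); WM=6
i=2 t=3 v=3: → [2,12); WM=6
i=3 t=7 v=8: → [2,12); WM=6
i=4 t=10 v=9: → [2,15); WM=9
i=5 t=4 v=1: DROP (t<9-4); WM=9
i=6 t=10 v=5: → [2,15); WM=9
i=7 t=11 v=4: → [2,16); WM=10
i=8 t=13 v=5: → [2,18); WM=12
i=9 t=14 v=8: → [2,19); WM=13
i=10 t=21 v=5: → [21,26); WM=20
i=11 t=25 v=3: → [21,30); WM=24
i=12 t=23 v=1: → [21,30); WM=24
i=13 t=27 v=9: → [21,32); WM=26
i=14 t=21 v=4: DROP (t<26-4); WM=26
i=15 t=29 v=4: → [21,34); WM=28
i=16 t=21 v=9: DROP (t<28-4); WM=28
i=17 t=26 v=3: → [21,34); WM=28

5 14 16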